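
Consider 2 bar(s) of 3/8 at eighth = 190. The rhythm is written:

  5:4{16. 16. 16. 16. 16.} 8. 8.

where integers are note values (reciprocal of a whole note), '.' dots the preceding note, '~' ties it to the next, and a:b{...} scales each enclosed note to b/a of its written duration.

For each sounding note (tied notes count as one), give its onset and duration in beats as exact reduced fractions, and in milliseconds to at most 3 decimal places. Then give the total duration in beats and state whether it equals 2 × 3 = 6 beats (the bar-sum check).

1) 0.0ms=0b +189.474ms=3/5b
2) 189.474ms=3/5b +189.474ms=3/5b
3) 378.947ms=6/5b +189.474ms=3/5b
4) 568.421ms=9/5b +189.474ms=3/5b
5) 757.895ms=12/5b +189.474ms=3/5b
6) 947.368ms=3b +473.684ms=3/2b
7) 1421.053ms=9/2b +473.684ms=3/2b
Σ=6b of 6 (190bpm 3/8) — PASS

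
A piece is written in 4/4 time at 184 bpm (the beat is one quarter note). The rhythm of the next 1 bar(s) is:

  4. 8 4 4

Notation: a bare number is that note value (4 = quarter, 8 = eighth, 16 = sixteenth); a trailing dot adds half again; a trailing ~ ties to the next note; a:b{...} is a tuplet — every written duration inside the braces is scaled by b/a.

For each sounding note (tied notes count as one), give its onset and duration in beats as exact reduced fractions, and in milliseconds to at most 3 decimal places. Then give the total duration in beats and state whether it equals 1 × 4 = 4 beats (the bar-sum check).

1) 0.0ms=0b +489.13ms=3/2b
2) 489.13ms=3/2b +163.043ms=1/2b
3) 652.174ms=2b +326.087ms=1b
4) 978.261ms=3b +326.087ms=1b
Σ=4b of 4 (184bpm 4/4) — PASS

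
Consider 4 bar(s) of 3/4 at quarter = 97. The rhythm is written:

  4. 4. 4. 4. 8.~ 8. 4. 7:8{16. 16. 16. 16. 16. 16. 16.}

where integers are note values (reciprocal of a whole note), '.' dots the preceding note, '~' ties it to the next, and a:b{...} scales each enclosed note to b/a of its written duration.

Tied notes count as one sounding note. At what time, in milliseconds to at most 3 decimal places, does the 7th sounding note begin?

note 7 onset = 9b = 5567.01ms

1. 0.0ms @ 0 + 927.835ms (3/2)
2. 927.835ms @ 3/2 + 927.835ms (3/2)
3. 1855.67ms @ 3 + 927.835ms (3/2)
4. 2783.505ms @ 9/2 + 927.835ms (3/2)
5. 3711.34ms @ 6 + 927.835ms (3/2)
6. 4639.175ms @ 15/2 + 927.835ms (3/2)
7. 5567.01ms @ 9 + 265.096ms (3/7)
8. 5832.106ms @ 66/7 + 265.096ms (3/7)
9. 6097.202ms @ 69/7 + 265.096ms (3/7)
10. 6362.297ms @ 72/7 + 265.096ms (3/7)
11. 6627.393ms @ 75/7 + 265.096ms (3/7)
12. 6892.489ms @ 78/7 + 265.096ms (3/7)
13. 7157.585ms @ 81/7 + 265.096ms (3/7)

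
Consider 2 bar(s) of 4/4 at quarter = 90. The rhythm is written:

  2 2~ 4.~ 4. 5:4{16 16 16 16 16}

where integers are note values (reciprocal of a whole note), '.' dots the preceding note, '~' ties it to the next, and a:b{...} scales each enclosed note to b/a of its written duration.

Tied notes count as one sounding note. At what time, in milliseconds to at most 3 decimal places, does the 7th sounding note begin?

1. 0.0ms @ 0 + 1333.333ms (2)
2. 1333.333ms @ 2 + 3333.333ms (5)
3. 4666.667ms @ 7 + 133.333ms (1/5)
4. 4800.0ms @ 36/5 + 133.333ms (1/5)
5. 4933.333ms @ 37/5 + 133.333ms (1/5)
6. 5066.667ms @ 38/5 + 133.333ms (1/5)
7. 5200.0ms @ 39/5 + 133.333ms (1/5)

note 7 onset = 39/5b = 5200.0ms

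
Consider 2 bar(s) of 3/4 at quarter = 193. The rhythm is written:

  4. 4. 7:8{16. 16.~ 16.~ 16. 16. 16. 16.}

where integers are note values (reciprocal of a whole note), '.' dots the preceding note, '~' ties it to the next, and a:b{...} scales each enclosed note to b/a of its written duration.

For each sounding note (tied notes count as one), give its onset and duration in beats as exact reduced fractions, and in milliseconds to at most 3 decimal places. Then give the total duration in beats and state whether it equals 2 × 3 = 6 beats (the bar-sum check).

1) 0.0ms=0b +466.321ms=3/2b
2) 466.321ms=3/2b +466.321ms=3/2b
3) 932.642ms=3b +133.235ms=3/7b
4) 1065.877ms=24/7b +399.704ms=9/7b
5) 1465.581ms=33/7b +133.235ms=3/7b
6) 1598.816ms=36/7b +133.235ms=3/7b
7) 1732.05ms=39/7b +133.235ms=3/7b
Σ=6b of 6 (193bpm 3/4) — PASS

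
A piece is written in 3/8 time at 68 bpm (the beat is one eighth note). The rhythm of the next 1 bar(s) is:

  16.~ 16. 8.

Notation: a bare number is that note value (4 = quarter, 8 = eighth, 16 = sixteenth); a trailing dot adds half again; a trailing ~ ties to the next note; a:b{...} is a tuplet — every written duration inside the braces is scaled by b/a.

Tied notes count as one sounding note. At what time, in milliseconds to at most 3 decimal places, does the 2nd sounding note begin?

1. 0.0ms @ 0 + 1323.529ms (3/2)
2. 1323.529ms @ 3/2 + 1323.529ms (3/2)

note 2 onset = 3/2b = 1323.529ms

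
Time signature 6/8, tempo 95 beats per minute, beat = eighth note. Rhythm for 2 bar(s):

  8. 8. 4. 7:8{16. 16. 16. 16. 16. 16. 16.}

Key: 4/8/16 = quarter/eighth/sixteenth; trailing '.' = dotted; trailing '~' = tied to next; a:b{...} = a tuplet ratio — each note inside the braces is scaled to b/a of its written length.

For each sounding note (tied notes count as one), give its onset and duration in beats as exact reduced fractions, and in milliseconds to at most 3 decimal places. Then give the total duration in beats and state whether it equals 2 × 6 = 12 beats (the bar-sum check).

1) 0.0ms=0b +947.368ms=3/2b
2) 947.368ms=3/2b +947.368ms=3/2b
3) 1894.737ms=3b +1894.737ms=3b
4) 3789.474ms=6b +541.353ms=6/7b
5) 4330.827ms=48/7b +541.353ms=6/7b
6) 4872.18ms=54/7b +541.353ms=6/7b
7) 5413.534ms=60/7b +541.353ms=6/7b
8) 5954.887ms=66/7b +541.353ms=6/7b
9) 6496.241ms=72/7b +541.353ms=6/7b
10) 7037.594ms=78/7b +541.353ms=6/7b
Σ=12b of 12 (95bpm 6/8) — PASS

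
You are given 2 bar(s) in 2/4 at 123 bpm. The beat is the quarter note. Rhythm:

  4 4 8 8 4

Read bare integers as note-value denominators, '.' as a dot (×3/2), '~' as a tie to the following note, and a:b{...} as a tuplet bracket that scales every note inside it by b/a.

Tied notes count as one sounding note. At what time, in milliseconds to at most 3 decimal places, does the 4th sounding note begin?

1. 0.0ms @ 0 + 487.805ms (1)
2. 487.805ms @ 1 + 487.805ms (1)
3. 975.61ms @ 2 + 243.902ms (1/2)
4. 1219.512ms @ 5/2 + 243.902ms (1/2)
5. 1463.415ms @ 3 + 487.805ms (1)

note 4 onset = 5/2b = 1219.512ms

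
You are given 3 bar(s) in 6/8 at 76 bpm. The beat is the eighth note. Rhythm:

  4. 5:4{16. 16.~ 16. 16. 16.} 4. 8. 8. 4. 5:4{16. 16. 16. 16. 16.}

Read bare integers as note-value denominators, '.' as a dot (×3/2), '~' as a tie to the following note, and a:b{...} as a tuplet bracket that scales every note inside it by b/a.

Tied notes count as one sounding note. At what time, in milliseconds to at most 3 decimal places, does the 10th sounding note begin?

1. 0.0ms @ 0 + 2368.421ms (3)
2. 2368.421ms @ 3 + 473.684ms (3/5)
3. 2842.105ms @ 18/5 + 947.368ms (6/5)
4. 3789.474ms @ 24/5 + 473.684ms (3/5)
5. 4263.158ms @ 27/5 + 473.684ms (3/5)
6. 4736.842ms @ 6 + 2368.421ms (3)
7. 7105.263ms @ 9 + 1184.211ms (3/2)
8. 8289.474ms @ 21/2 + 1184.211ms (3/2)
9. 9473.684ms @ 12 + 2368.421ms (3)
10. 11842.105ms @ 15 + 473.684ms (3/5)
11. 12315.789ms @ 78/5 + 473.684ms (3/5)
12. 12789.474ms @ 81/5 + 473.684ms (3/5)
13. 13263.158ms @ 84/5 + 473.684ms (3/5)
14. 13736.842ms @ 87/5 + 473.684ms (3/5)

note 10 onset = 15b = 11842.105ms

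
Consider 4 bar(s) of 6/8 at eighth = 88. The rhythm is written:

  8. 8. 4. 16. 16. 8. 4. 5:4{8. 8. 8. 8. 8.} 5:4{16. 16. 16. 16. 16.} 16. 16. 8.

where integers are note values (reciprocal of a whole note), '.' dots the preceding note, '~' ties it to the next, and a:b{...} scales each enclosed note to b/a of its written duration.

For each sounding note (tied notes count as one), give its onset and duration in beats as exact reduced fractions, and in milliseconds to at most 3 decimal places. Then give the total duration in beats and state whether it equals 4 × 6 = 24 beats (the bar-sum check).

1) 0.0ms=0b +1022.727ms=3/2b
2) 1022.727ms=3/2b +1022.727ms=3/2b
3) 2045.455ms=3b +2045.455ms=3b
4) 4090.909ms=6b +511.364ms=3/4b
5) 4602.273ms=27/4b +511.364ms=3/4b
6) 5113.636ms=15/2b +1022.727ms=3/2b
7) 6136.364ms=9b +2045.455ms=3b
8) 8181.818ms=12b +818.182ms=6/5b
9) 9000.0ms=66/5b +818.182ms=6/5b
10) 9818.182ms=72/5b +818.182ms=6/5b
11) 10636.364ms=78/5b +818.182ms=6/5b
12) 11454.545ms=84/5b +818.182ms=6/5b
13) 12272.727ms=18b +409.091ms=3/5b
14) 12681.818ms=93/5b +409.091ms=3/5b
15) 13090.909ms=96/5b +409.091ms=3/5b
16) 13500.0ms=99/5b +409.091ms=3/5b
17) 13909.091ms=102/5b +409.091ms=3/5b
18) 14318.182ms=21b +511.364ms=3/4b
19) 14829.545ms=87/4b +511.364ms=3/4b
20) 15340.909ms=45/2b +1022.727ms=3/2b
Σ=24b of 24 (88bpm 6/8) — PASS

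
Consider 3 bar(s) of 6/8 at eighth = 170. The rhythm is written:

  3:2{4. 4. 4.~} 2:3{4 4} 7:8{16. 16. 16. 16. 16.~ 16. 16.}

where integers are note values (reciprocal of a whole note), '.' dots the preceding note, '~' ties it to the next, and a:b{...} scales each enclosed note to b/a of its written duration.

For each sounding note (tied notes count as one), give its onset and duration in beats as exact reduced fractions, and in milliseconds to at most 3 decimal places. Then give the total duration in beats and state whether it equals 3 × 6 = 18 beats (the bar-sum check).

1) 0.0ms=0b +705.882ms=2b
2) 705.882ms=2b +705.882ms=2b
3) 1411.765ms=4b +1764.706ms=5b
4) 3176.471ms=9b +1058.824ms=3b
5) 4235.294ms=12b +302.521ms=6/7b
6) 4537.815ms=90/7b +302.521ms=6/7b
7) 4840.336ms=96/7b +302.521ms=6/7b
8) 5142.857ms=102/7b +302.521ms=6/7b
9) 5445.378ms=108/7b +605.042ms=12/7b
10) 6050.42ms=120/7b +302.521ms=6/7b
Σ=18b of 18 (170bpm 6/8) — PASS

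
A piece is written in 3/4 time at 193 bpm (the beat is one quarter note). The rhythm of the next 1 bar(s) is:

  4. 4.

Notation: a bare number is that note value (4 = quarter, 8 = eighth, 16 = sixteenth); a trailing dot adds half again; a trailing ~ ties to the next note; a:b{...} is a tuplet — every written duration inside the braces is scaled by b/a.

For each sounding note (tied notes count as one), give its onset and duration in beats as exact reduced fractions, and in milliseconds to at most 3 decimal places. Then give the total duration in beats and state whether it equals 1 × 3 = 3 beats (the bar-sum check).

1) 0.0ms=0b +466.321ms=3/2b
2) 466.321ms=3/2b +466.321ms=3/2b
Σ=3b of 3 (193bpm 3/4) — PASS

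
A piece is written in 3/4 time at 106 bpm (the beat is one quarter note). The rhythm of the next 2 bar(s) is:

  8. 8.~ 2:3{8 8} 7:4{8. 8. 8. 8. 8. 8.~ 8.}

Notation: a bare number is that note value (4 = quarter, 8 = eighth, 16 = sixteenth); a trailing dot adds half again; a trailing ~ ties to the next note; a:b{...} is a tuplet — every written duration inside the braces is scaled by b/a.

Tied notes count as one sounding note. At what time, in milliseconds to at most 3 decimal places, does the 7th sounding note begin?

note 7 onset = 30/7b = 2425.876ms

1. 0.0ms @ 0 + 424.528ms (3/4)
2. 424.528ms @ 3/4 + 849.057ms (3/2)
3. 1273.585ms @ 9/4 + 424.528ms (3/4)
4. 1698.113ms @ 3 + 242.588ms (3/7)
5. 1940.701ms @ 24/7 + 242.588ms (3/7)
6. 2183.288ms @ 27/7 + 242.588ms (3/7)
7. 2425.876ms @ 30/7 + 242.588ms (3/7)
8. 2668.464ms @ 33/7 + 242.588ms (3/7)
9. 2911.051ms @ 36/7 + 485.175ms (6/7)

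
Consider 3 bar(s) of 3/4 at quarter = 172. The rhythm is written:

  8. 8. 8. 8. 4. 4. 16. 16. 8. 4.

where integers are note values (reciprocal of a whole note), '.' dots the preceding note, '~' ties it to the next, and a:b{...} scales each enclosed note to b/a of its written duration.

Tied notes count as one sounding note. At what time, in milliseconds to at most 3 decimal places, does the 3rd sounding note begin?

1. 0.0ms @ 0 + 261.628ms (3/4)
2. 261.628ms @ 3/4 + 261.628ms (3/4)
3. 523.256ms @ 3/2 + 261.628ms (3/4)
4. 784.884ms @ 9/4 + 261.628ms (3/4)
5. 1046.512ms @ 3 + 523.256ms (3/2)
6. 1569.767ms @ 9/2 + 523.256ms (3/2)
7. 2093.023ms @ 6 + 130.814ms (3/8)
8. 2223.837ms @ 51/8 + 130.814ms (3/8)
9. 2354.651ms @ 27/4 + 261.628ms (3/4)
10. 2616.279ms @ 15/2 + 523.256ms (3/2)

note 3 onset = 3/2b = 523.256ms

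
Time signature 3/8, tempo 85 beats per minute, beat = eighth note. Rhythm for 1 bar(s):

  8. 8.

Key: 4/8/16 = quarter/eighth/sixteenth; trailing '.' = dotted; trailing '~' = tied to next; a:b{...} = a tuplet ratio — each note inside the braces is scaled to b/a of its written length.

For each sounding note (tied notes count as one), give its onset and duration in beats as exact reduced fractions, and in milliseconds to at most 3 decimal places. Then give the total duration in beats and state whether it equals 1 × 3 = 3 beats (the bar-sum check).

1) 0.0ms=0b +1058.824ms=3/2b
2) 1058.824ms=3/2b +1058.824ms=3/2b
Σ=3b of 3 (85bpm 3/8) — PASS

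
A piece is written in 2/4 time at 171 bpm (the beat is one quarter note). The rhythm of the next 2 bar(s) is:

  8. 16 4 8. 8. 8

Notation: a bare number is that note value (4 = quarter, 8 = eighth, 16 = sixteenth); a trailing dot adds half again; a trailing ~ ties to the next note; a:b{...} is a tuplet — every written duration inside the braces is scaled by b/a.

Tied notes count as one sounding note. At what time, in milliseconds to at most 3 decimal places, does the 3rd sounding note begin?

note 3 onset = 1b = 350.877ms

1. 0.0ms @ 0 + 263.158ms (3/4)
2. 263.158ms @ 3/4 + 87.719ms (1/4)
3. 350.877ms @ 1 + 350.877ms (1)
4. 701.754ms @ 2 + 263.158ms (3/4)
5. 964.912ms @ 11/4 + 263.158ms (3/4)
6. 1228.07ms @ 7/2 + 175.439ms (1/2)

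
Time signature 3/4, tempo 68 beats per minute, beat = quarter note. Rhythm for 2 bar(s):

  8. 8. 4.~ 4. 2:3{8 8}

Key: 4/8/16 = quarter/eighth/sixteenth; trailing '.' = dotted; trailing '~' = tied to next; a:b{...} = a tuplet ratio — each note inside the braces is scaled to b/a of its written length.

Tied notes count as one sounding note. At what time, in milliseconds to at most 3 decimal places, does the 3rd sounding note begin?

1. 0.0ms @ 0 + 661.765ms (3/4)
2. 661.765ms @ 3/4 + 661.765ms (3/4)
3. 1323.529ms @ 3/2 + 2647.059ms (3)
4. 3970.588ms @ 9/2 + 661.765ms (3/4)
5. 4632.353ms @ 21/4 + 661.765ms (3/4)

note 3 onset = 3/2b = 1323.529ms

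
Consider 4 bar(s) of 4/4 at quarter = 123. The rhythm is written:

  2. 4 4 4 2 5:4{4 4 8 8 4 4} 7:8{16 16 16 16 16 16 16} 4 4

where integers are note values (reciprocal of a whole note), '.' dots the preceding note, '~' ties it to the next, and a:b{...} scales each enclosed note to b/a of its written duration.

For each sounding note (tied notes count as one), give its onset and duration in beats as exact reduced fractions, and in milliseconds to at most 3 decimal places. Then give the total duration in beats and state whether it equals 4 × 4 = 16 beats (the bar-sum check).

1) 0.0ms=0b +1463.415ms=3b
2) 1463.415ms=3b +487.805ms=1b
3) 1951.22ms=4b +487.805ms=1b
4) 2439.024ms=5b +487.805ms=1b
5) 2926.829ms=6b +975.61ms=2b
6) 3902.439ms=8b +390.244ms=4/5b
7) 4292.683ms=44/5b +390.244ms=4/5b
8) 4682.927ms=48/5b +195.122ms=2/5b
9) 4878.049ms=10b +195.122ms=2/5b
10) 5073.171ms=52/5b +390.244ms=4/5b
11) 5463.415ms=56/5b +390.244ms=4/5b
12) 5853.659ms=12b +139.373ms=2/7b
13) 5993.031ms=86/7b +139.373ms=2/7b
14) 6132.404ms=88/7b +139.373ms=2/7b
15) 6271.777ms=90/7b +139.373ms=2/7b
16) 6411.15ms=92/7b +139.373ms=2/7b
17) 6550.523ms=94/7b +139.373ms=2/7b
18) 6689.895ms=96/7b +139.373ms=2/7b
19) 6829.268ms=14b +487.805ms=1b
20) 7317.073ms=15b +487.805ms=1b
Σ=16b of 16 (123bpm 4/4) — PASS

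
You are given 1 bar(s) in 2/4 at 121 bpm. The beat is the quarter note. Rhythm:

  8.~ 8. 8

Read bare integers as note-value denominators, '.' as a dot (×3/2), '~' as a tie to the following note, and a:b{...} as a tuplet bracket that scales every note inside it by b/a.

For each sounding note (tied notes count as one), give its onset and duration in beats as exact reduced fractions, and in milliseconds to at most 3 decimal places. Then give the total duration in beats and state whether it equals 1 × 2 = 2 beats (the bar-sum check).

1) 0.0ms=0b +743.802ms=3/2b
2) 743.802ms=3/2b +247.934ms=1/2b
Σ=2b of 2 (121bpm 2/4) — PASS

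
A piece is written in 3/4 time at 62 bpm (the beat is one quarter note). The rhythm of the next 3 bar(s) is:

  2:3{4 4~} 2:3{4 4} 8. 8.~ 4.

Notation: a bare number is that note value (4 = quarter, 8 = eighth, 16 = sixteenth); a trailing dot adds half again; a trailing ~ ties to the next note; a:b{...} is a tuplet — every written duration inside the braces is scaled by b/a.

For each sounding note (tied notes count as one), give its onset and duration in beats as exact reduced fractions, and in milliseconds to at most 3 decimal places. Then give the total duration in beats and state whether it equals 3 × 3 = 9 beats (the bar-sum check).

1) 0.0ms=0b +1451.613ms=3/2b
2) 1451.613ms=3/2b +2903.226ms=3b
3) 4354.839ms=9/2b +1451.613ms=3/2b
4) 5806.452ms=6b +725.806ms=3/4b
5) 6532.258ms=27/4b +2177.419ms=9/4b
Σ=9b of 9 (62bpm 3/4) — PASS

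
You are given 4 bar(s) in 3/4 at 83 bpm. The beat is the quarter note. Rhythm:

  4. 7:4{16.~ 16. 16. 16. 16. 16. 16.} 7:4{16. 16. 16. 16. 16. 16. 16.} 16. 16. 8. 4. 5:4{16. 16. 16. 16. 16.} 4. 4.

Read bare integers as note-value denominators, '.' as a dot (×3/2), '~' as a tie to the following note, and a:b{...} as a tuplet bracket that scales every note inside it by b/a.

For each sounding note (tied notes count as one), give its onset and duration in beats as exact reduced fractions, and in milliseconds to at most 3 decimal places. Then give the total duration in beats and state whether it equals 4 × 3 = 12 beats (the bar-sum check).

1) 0.0ms=0b +1084.337ms=3/2b
2) 1084.337ms=3/2b +309.811ms=3/7b
3) 1394.148ms=27/14b +154.905ms=3/14b
4) 1549.053ms=15/7b +154.905ms=3/14b
5) 1703.959ms=33/14b +154.905ms=3/14b
6) 1858.864ms=18/7b +154.905ms=3/14b
7) 2013.769ms=39/14b +154.905ms=3/14b
8) 2168.675ms=3b +154.905ms=3/14b
9) 2323.58ms=45/14b +154.905ms=3/14b
10) 2478.485ms=24/7b +154.905ms=3/14b
11) 2633.391ms=51/14b +154.905ms=3/14b
12) 2788.296ms=27/7b +154.905ms=3/14b
13) 2943.201ms=57/14b +154.905ms=3/14b
14) 3098.107ms=30/7b +154.905ms=3/14b
15) 3253.012ms=9/2b +271.084ms=3/8b
16) 3524.096ms=39/8b +271.084ms=3/8b
17) 3795.181ms=21/4b +542.169ms=3/4b
18) 4337.349ms=6b +1084.337ms=3/2b
19) 5421.687ms=15/2b +216.867ms=3/10b
20) 5638.554ms=39/5b +216.867ms=3/10b
21) 5855.422ms=81/10b +216.867ms=3/10b
22) 6072.289ms=42/5b +216.867ms=3/10b
23) 6289.157ms=87/10b +216.867ms=3/10b
24) 6506.024ms=9b +1084.337ms=3/2b
25) 7590.361ms=21/2b +1084.337ms=3/2b
Σ=12b of 12 (83bpm 3/4) — PASS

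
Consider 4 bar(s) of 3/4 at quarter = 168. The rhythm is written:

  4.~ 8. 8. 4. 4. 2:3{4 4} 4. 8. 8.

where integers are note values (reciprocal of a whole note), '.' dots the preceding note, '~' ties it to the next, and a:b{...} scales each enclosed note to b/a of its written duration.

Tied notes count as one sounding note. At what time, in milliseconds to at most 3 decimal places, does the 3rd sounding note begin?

note 3 onset = 3b = 1071.429ms

1. 0.0ms @ 0 + 803.571ms (9/4)
2. 803.571ms @ 9/4 + 267.857ms (3/4)
3. 1071.429ms @ 3 + 535.714ms (3/2)
4. 1607.143ms @ 9/2 + 535.714ms (3/2)
5. 2142.857ms @ 6 + 535.714ms (3/2)
6. 2678.571ms @ 15/2 + 535.714ms (3/2)
7. 3214.286ms @ 9 + 535.714ms (3/2)
8. 3750.0ms @ 21/2 + 267.857ms (3/4)
9. 4017.857ms @ 45/4 + 267.857ms (3/4)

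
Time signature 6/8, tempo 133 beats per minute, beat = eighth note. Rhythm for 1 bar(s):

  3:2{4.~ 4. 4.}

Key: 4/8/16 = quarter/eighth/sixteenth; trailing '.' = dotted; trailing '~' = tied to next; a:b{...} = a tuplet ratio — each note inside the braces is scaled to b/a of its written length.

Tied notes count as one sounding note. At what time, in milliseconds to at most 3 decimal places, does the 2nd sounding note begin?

note 2 onset = 4b = 1804.511ms

1. 0.0ms @ 0 + 1804.511ms (4)
2. 1804.511ms @ 4 + 902.256ms (2)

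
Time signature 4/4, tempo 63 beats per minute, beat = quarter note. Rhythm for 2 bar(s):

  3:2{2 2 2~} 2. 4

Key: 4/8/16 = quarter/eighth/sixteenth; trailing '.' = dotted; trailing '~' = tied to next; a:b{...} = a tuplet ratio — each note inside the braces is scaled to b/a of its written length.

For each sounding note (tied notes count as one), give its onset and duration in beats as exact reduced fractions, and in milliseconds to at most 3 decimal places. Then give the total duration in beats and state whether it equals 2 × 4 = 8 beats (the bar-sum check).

1) 0.0ms=0b +1269.841ms=4/3b
2) 1269.841ms=4/3b +1269.841ms=4/3b
3) 2539.683ms=8/3b +4126.984ms=13/3b
4) 6666.667ms=7b +952.381ms=1b
Σ=8b of 8 (63bpm 4/4) — PASS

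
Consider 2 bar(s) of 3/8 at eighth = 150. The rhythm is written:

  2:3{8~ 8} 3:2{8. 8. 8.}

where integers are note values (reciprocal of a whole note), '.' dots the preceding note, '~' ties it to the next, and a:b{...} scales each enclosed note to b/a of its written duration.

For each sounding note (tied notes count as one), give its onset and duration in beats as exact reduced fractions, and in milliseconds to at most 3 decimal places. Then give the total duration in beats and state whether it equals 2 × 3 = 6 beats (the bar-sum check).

1) 0.0ms=0b +1200.0ms=3b
2) 1200.0ms=3b +400.0ms=1b
3) 1600.0ms=4b +400.0ms=1b
4) 2000.0ms=5b +400.0ms=1b
Σ=6b of 6 (150bpm 3/8) — PASS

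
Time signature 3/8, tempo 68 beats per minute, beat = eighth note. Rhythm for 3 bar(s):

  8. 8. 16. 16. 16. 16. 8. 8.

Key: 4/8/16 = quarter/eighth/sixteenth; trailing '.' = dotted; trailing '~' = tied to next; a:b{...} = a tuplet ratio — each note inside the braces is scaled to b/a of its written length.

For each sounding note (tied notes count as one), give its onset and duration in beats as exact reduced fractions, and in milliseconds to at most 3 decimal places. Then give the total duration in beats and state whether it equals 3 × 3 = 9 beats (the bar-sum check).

1) 0.0ms=0b +1323.529ms=3/2b
2) 1323.529ms=3/2b +1323.529ms=3/2b
3) 2647.059ms=3b +661.765ms=3/4b
4) 3308.824ms=15/4b +661.765ms=3/4b
5) 3970.588ms=9/2b +661.765ms=3/4b
6) 4632.353ms=21/4b +661.765ms=3/4b
7) 5294.118ms=6b +1323.529ms=3/2b
8) 6617.647ms=15/2b +1323.529ms=3/2b
Σ=9b of 9 (68bpm 3/8) — PASS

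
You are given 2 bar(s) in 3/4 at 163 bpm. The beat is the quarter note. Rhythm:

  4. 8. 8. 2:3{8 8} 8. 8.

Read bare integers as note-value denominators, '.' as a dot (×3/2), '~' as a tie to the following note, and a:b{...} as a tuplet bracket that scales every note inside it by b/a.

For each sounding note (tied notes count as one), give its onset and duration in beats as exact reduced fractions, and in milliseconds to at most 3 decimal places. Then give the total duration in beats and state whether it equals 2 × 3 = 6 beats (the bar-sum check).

1) 0.0ms=0b +552.147ms=3/2b
2) 552.147ms=3/2b +276.074ms=3/4b
3) 828.221ms=9/4b +276.074ms=3/4b
4) 1104.294ms=3b +276.074ms=3/4b
5) 1380.368ms=15/4b +276.074ms=3/4b
6) 1656.442ms=9/2b +276.074ms=3/4b
7) 1932.515ms=21/4b +276.074ms=3/4b
Σ=6b of 6 (163bpm 3/4) — PASS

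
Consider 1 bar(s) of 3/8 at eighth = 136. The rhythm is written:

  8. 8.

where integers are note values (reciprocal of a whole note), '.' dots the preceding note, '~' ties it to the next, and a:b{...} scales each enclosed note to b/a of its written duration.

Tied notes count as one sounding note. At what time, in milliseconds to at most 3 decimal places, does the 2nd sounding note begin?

1. 0.0ms @ 0 + 661.765ms (3/2)
2. 661.765ms @ 3/2 + 661.765ms (3/2)

note 2 onset = 3/2b = 661.765ms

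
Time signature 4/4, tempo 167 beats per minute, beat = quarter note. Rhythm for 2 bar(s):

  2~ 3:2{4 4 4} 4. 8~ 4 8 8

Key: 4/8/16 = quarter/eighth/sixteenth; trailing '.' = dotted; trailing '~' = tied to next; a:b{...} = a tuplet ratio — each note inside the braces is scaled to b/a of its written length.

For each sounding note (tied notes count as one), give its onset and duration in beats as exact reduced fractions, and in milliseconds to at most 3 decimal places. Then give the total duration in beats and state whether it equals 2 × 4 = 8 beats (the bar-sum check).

1) 0.0ms=0b +958.084ms=8/3b
2) 958.084ms=8/3b +239.521ms=2/3b
3) 1197.605ms=10/3b +239.521ms=2/3b
4) 1437.126ms=4b +538.922ms=3/2b
5) 1976.048ms=11/2b +538.922ms=3/2b
6) 2514.97ms=7b +179.641ms=1/2b
7) 2694.611ms=15/2b +179.641ms=1/2b
Σ=8b of 8 (167bpm 4/4) — PASS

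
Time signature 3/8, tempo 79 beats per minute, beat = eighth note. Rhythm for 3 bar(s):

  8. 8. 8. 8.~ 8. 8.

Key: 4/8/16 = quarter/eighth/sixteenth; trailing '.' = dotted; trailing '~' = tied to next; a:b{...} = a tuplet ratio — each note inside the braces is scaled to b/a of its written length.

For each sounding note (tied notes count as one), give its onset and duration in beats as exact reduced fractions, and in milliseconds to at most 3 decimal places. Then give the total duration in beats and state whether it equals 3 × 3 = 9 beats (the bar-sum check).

1) 0.0ms=0b +1139.241ms=3/2b
2) 1139.241ms=3/2b +1139.241ms=3/2b
3) 2278.481ms=3b +1139.241ms=3/2b
4) 3417.722ms=9/2b +2278.481ms=3b
5) 5696.203ms=15/2b +1139.241ms=3/2b
Σ=9b of 9 (79bpm 3/8) — PASS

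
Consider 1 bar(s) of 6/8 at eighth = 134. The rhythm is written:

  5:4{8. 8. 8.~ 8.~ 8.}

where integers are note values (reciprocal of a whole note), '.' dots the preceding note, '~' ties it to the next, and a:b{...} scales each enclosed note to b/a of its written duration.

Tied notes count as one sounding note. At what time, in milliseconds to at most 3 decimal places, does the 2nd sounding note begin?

1. 0.0ms @ 0 + 537.313ms (6/5)
2. 537.313ms @ 6/5 + 537.313ms (6/5)
3. 1074.627ms @ 12/5 + 1611.94ms (18/5)

note 2 onset = 6/5b = 537.313ms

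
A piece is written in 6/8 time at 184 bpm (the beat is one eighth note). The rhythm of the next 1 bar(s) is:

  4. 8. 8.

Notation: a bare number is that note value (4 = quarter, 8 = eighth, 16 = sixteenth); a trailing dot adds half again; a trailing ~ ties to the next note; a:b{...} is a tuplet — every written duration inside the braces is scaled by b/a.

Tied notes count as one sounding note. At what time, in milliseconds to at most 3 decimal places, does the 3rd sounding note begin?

note 3 onset = 9/2b = 1467.391ms

1. 0.0ms @ 0 + 978.261ms (3)
2. 978.261ms @ 3 + 489.13ms (3/2)
3. 1467.391ms @ 9/2 + 489.13ms (3/2)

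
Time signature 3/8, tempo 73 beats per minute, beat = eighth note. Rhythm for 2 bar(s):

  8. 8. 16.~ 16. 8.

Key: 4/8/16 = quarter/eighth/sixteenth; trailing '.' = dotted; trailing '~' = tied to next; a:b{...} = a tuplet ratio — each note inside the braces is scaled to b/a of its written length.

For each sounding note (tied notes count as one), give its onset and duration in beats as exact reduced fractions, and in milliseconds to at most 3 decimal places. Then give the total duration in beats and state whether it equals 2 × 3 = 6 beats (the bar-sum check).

1) 0.0ms=0b +1232.877ms=3/2b
2) 1232.877ms=3/2b +1232.877ms=3/2b
3) 2465.753ms=3b +1232.877ms=3/2b
4) 3698.63ms=9/2b +1232.877ms=3/2b
Σ=6b of 6 (73bpm 3/8) — PASS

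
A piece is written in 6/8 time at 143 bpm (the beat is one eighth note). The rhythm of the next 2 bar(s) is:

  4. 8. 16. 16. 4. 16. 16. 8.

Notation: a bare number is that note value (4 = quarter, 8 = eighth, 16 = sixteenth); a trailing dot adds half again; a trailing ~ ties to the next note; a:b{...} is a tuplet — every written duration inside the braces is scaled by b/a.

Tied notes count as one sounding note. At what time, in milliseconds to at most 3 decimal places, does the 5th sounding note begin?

note 5 onset = 6b = 2517.483ms

1. 0.0ms @ 0 + 1258.741ms (3)
2. 1258.741ms @ 3 + 629.371ms (3/2)
3. 1888.112ms @ 9/2 + 314.685ms (3/4)
4. 2202.797ms @ 21/4 + 314.685ms (3/4)
5. 2517.483ms @ 6 + 1258.741ms (3)
6. 3776.224ms @ 9 + 314.685ms (3/4)
7. 4090.909ms @ 39/4 + 314.685ms (3/4)
8. 4405.594ms @ 21/2 + 629.371ms (3/2)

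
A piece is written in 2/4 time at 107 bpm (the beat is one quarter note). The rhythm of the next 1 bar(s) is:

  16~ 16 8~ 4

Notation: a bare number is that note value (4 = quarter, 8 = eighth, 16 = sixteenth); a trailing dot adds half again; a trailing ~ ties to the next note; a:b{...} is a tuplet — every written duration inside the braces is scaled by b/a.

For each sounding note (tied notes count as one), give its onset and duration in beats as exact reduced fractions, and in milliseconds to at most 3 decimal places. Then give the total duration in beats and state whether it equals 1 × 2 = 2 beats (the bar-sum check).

1) 0.0ms=0b +280.374ms=1/2b
2) 280.374ms=1/2b +841.121ms=3/2b
Σ=2b of 2 (107bpm 2/4) — PASS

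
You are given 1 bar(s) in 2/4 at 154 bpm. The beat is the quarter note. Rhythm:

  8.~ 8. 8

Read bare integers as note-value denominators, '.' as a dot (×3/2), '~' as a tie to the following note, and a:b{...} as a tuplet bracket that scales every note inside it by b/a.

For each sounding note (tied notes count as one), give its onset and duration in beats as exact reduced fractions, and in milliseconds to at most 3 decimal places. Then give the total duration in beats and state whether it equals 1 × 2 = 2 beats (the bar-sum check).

1) 0.0ms=0b +584.416ms=3/2b
2) 584.416ms=3/2b +194.805ms=1/2b
Σ=2b of 2 (154bpm 2/4) — PASS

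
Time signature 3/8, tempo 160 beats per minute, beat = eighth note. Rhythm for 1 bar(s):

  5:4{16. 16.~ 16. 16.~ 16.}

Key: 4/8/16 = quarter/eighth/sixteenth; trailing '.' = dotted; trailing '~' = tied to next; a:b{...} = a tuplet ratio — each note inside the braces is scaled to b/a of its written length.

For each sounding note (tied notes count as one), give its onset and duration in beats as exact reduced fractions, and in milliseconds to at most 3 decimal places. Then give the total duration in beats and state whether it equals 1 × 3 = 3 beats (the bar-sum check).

1) 0.0ms=0b +225.0ms=3/5b
2) 225.0ms=3/5b +450.0ms=6/5b
3) 675.0ms=9/5b +450.0ms=6/5b
Σ=3b of 3 (160bpm 3/8) — PASS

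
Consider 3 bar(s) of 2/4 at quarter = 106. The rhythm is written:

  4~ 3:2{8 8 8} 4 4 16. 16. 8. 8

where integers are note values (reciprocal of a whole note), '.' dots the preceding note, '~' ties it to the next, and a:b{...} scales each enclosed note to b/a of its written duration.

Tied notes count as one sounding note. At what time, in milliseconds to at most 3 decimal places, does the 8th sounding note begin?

note 8 onset = 19/4b = 2688.679ms

1. 0.0ms @ 0 + 754.717ms (4/3)
2. 754.717ms @ 4/3 + 188.679ms (1/3)
3. 943.396ms @ 5/3 + 188.679ms (1/3)
4. 1132.075ms @ 2 + 566.038ms (1)
5. 1698.113ms @ 3 + 566.038ms (1)
6. 2264.151ms @ 4 + 212.264ms (3/8)
7. 2476.415ms @ 35/8 + 212.264ms (3/8)
8. 2688.679ms @ 19/4 + 424.528ms (3/4)
9. 3113.208ms @ 11/2 + 283.019ms (1/2)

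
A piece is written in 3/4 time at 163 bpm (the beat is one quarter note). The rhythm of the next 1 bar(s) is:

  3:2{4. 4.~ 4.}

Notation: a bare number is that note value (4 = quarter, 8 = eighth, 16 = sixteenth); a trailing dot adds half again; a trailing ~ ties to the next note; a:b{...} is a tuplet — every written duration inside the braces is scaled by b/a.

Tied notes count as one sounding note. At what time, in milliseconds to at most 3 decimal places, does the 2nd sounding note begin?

note 2 onset = 1b = 368.098ms

1. 0.0ms @ 0 + 368.098ms (1)
2. 368.098ms @ 1 + 736.196ms (2)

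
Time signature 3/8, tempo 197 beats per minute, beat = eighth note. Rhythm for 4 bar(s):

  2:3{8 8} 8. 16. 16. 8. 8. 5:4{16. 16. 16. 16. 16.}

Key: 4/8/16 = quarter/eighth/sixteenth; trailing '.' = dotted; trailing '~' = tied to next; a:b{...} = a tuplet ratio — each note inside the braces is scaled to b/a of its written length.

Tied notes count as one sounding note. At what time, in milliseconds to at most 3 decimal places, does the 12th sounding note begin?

note 12 onset = 57/5b = 3472.081ms

1. 0.0ms @ 0 + 456.853ms (3/2)
2. 456.853ms @ 3/2 + 456.853ms (3/2)
3. 913.706ms @ 3 + 456.853ms (3/2)
4. 1370.558ms @ 9/2 + 228.426ms (3/4)
5. 1598.985ms @ 21/4 + 228.426ms (3/4)
6. 1827.411ms @ 6 + 456.853ms (3/2)
7. 2284.264ms @ 15/2 + 456.853ms (3/2)
8. 2741.117ms @ 9 + 182.741ms (3/5)
9. 2923.858ms @ 48/5 + 182.741ms (3/5)
10. 3106.599ms @ 51/5 + 182.741ms (3/5)
11. 3289.34ms @ 54/5 + 182.741ms (3/5)
12. 3472.081ms @ 57/5 + 182.741ms (3/5)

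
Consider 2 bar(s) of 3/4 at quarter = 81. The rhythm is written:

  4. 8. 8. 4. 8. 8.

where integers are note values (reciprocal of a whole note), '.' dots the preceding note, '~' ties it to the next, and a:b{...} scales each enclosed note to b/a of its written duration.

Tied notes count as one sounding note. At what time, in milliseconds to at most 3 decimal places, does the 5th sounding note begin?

1. 0.0ms @ 0 + 1111.111ms (3/2)
2. 1111.111ms @ 3/2 + 555.556ms (3/4)
3. 1666.667ms @ 9/4 + 555.556ms (3/4)
4. 2222.222ms @ 3 + 1111.111ms (3/2)
5. 3333.333ms @ 9/2 + 555.556ms (3/4)
6. 3888.889ms @ 21/4 + 555.556ms (3/4)

note 5 onset = 9/2b = 3333.333ms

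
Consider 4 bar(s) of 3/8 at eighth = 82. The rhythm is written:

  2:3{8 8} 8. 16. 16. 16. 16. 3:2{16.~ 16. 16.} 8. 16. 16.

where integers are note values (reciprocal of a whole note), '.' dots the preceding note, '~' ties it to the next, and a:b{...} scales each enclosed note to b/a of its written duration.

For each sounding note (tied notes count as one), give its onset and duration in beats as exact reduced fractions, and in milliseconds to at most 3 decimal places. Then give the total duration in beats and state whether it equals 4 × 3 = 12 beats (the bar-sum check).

1) 0.0ms=0b +1097.561ms=3/2b
2) 1097.561ms=3/2b +1097.561ms=3/2b
3) 2195.122ms=3b +1097.561ms=3/2b
4) 3292.683ms=9/2b +548.78ms=3/4b
5) 3841.463ms=21/4b +548.78ms=3/4b
6) 4390.244ms=6b +548.78ms=3/4b
7) 4939.024ms=27/4b +548.78ms=3/4b
8) 5487.805ms=15/2b +731.707ms=1b
9) 6219.512ms=17/2b +365.854ms=1/2b
10) 6585.366ms=9b +1097.561ms=3/2b
11) 7682.927ms=21/2b +548.78ms=3/4b
12) 8231.707ms=45/4b +548.78ms=3/4b
Σ=12b of 12 (82bpm 3/8) — PASS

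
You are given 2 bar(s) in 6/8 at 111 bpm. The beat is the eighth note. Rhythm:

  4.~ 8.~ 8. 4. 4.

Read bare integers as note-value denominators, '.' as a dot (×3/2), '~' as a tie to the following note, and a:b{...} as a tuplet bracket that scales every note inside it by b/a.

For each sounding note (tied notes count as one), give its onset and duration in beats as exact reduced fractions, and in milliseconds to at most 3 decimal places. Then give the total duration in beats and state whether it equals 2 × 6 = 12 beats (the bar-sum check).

1) 0.0ms=0b +3243.243ms=6b
2) 3243.243ms=6b +1621.622ms=3b
3) 4864.865ms=9b +1621.622ms=3b
Σ=12b of 12 (111bpm 6/8) — PASS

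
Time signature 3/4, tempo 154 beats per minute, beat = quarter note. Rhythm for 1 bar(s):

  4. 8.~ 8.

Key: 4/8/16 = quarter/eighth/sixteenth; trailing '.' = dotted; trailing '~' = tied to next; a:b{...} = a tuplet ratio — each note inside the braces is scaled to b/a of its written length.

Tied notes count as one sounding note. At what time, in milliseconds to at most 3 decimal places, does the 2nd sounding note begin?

1. 0.0ms @ 0 + 584.416ms (3/2)
2. 584.416ms @ 3/2 + 584.416ms (3/2)

note 2 onset = 3/2b = 584.416ms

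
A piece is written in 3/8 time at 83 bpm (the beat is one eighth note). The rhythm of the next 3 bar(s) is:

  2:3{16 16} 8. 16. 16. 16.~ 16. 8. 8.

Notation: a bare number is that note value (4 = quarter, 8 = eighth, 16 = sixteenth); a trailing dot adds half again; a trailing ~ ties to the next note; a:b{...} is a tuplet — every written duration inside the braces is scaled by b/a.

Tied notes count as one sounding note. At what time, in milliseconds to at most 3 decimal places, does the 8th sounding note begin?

note 8 onset = 15/2b = 5421.687ms

1. 0.0ms @ 0 + 542.169ms (3/4)
2. 542.169ms @ 3/4 + 542.169ms (3/4)
3. 1084.337ms @ 3/2 + 1084.337ms (3/2)
4. 2168.675ms @ 3 + 542.169ms (3/4)
5. 2710.843ms @ 15/4 + 542.169ms (3/4)
6. 3253.012ms @ 9/2 + 1084.337ms (3/2)
7. 4337.349ms @ 6 + 1084.337ms (3/2)
8. 5421.687ms @ 15/2 + 1084.337ms (3/2)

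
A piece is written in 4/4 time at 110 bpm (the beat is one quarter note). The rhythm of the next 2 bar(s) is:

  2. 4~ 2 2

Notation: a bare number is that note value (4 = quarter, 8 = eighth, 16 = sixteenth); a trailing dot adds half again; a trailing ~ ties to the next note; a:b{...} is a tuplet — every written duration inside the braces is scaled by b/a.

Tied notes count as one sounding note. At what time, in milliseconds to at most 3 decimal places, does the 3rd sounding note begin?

1. 0.0ms @ 0 + 1636.364ms (3)
2. 1636.364ms @ 3 + 1636.364ms (3)
3. 3272.727ms @ 6 + 1090.909ms (2)

note 3 onset = 6b = 3272.727ms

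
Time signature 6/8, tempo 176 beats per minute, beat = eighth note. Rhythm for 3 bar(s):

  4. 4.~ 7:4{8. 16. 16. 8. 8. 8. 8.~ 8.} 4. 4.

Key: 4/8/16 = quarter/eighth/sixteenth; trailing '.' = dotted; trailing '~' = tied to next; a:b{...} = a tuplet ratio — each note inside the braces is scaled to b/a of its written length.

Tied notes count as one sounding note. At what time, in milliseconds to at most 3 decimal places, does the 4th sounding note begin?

1. 0.0ms @ 0 + 1022.727ms (3)
2. 1022.727ms @ 3 + 1314.935ms (27/7)
3. 2337.662ms @ 48/7 + 146.104ms (3/7)
4. 2483.766ms @ 51/7 + 146.104ms (3/7)
5. 2629.87ms @ 54/7 + 292.208ms (6/7)
6. 2922.078ms @ 60/7 + 292.208ms (6/7)
7. 3214.286ms @ 66/7 + 292.208ms (6/7)
8. 3506.494ms @ 72/7 + 584.416ms (12/7)
9. 4090.909ms @ 12 + 1022.727ms (3)
10. 5113.636ms @ 15 + 1022.727ms (3)

note 4 onset = 51/7b = 2483.766ms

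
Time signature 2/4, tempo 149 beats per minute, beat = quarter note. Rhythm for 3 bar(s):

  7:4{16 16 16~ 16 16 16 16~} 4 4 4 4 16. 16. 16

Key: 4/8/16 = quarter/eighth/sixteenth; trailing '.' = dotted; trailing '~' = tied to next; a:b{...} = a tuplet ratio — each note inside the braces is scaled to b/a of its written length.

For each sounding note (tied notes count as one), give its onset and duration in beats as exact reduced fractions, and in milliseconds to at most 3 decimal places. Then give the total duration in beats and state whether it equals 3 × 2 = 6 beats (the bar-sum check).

1) 0.0ms=0b +57.526ms=1/7b
2) 57.526ms=1/7b +57.526ms=1/7b
3) 115.053ms=2/7b +115.053ms=2/7b
4) 230.105ms=4/7b +57.526ms=1/7b
5) 287.632ms=5/7b +57.526ms=1/7b
6) 345.158ms=6/7b +460.211ms=8/7b
7) 805.369ms=2b +402.685ms=1b
8) 1208.054ms=3b +402.685ms=1b
9) 1610.738ms=4b +402.685ms=1b
10) 2013.423ms=5b +151.007ms=3/8b
11) 2164.43ms=43/8b +151.007ms=3/8b
12) 2315.436ms=23/4b +100.671ms=1/4b
Σ=6b of 6 (149bpm 2/4) — PASS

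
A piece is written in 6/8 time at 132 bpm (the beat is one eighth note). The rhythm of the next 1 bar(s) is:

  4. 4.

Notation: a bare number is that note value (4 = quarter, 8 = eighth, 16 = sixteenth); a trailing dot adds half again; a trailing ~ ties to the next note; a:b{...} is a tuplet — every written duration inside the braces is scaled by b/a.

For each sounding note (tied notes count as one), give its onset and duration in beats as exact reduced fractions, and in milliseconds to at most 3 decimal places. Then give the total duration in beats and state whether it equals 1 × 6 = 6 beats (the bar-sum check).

1) 0.0ms=0b +1363.636ms=3b
2) 1363.636ms=3b +1363.636ms=3b
Σ=6b of 6 (132bpm 6/8) — PASS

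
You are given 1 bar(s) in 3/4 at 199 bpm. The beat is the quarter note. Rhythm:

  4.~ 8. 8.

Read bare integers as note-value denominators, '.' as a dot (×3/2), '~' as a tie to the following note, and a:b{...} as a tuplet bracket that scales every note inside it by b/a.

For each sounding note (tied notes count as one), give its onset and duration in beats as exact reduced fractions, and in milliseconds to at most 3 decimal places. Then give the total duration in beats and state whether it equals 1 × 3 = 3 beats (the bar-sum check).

1) 0.0ms=0b +678.392ms=9/4b
2) 678.392ms=9/4b +226.131ms=3/4b
Σ=3b of 3 (199bpm 3/4) — PASS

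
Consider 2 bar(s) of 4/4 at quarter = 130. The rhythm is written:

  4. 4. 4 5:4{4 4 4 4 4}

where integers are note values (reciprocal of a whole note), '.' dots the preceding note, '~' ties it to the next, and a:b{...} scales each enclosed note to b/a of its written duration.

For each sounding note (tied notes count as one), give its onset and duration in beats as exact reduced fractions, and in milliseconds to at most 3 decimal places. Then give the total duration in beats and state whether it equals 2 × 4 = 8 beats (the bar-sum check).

1) 0.0ms=0b +692.308ms=3/2b
2) 692.308ms=3/2b +692.308ms=3/2b
3) 1384.615ms=3b +461.538ms=1b
4) 1846.154ms=4b +369.231ms=4/5b
5) 2215.385ms=24/5b +369.231ms=4/5b
6) 2584.615ms=28/5b +369.231ms=4/5b
7) 2953.846ms=32/5b +369.231ms=4/5b
8) 3323.077ms=36/5b +369.231ms=4/5b
Σ=8b of 8 (130bpm 4/4) — PASS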